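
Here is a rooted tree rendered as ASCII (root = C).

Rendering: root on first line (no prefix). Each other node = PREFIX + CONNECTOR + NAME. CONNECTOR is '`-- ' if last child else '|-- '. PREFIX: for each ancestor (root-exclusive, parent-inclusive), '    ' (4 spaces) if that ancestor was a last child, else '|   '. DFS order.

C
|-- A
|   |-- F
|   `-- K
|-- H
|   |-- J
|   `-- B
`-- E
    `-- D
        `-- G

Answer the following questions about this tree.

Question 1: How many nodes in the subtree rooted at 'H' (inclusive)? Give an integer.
Answer: 3

Derivation:
Subtree rooted at H contains: B, H, J
Count = 3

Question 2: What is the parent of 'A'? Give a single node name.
Scan adjacency: A appears as child of C

Answer: C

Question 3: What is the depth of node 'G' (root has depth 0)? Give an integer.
Answer: 3

Derivation:
Path from root to G: C -> E -> D -> G
Depth = number of edges = 3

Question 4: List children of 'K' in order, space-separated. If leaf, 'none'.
Node K's children (from adjacency): (leaf)

Answer: none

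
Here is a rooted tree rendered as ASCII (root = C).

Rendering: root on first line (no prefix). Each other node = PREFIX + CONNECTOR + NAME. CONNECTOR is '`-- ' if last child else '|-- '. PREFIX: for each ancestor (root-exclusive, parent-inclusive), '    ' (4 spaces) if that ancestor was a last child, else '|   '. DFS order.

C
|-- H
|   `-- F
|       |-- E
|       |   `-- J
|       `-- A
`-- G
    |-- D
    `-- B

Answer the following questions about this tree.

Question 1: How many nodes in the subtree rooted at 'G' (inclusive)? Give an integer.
Subtree rooted at G contains: B, D, G
Count = 3

Answer: 3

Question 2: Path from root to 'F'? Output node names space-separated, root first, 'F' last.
Answer: C H F

Derivation:
Walk down from root: C -> H -> F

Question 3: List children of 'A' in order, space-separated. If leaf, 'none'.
Answer: none

Derivation:
Node A's children (from adjacency): (leaf)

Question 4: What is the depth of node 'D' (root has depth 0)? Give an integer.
Answer: 2

Derivation:
Path from root to D: C -> G -> D
Depth = number of edges = 2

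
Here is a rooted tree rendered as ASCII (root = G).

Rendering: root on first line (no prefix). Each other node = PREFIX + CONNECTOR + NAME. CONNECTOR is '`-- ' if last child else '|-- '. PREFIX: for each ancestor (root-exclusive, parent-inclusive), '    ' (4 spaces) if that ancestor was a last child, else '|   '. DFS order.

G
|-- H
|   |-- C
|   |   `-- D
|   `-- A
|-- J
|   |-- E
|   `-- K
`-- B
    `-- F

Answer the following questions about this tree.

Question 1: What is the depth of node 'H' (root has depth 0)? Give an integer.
Answer: 1

Derivation:
Path from root to H: G -> H
Depth = number of edges = 1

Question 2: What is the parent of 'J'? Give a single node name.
Answer: G

Derivation:
Scan adjacency: J appears as child of G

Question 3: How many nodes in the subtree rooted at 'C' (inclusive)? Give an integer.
Answer: 2

Derivation:
Subtree rooted at C contains: C, D
Count = 2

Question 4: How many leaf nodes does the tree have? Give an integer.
Leaves (nodes with no children): A, D, E, F, K

Answer: 5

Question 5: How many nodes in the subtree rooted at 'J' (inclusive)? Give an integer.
Subtree rooted at J contains: E, J, K
Count = 3

Answer: 3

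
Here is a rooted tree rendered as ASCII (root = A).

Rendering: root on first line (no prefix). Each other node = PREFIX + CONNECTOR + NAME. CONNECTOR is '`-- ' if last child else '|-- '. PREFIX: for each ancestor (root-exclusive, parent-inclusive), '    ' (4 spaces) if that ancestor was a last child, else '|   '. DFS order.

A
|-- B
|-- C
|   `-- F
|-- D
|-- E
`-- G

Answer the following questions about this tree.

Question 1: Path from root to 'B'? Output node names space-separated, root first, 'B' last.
Walk down from root: A -> B

Answer: A B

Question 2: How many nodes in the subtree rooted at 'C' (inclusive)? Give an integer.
Subtree rooted at C contains: C, F
Count = 2

Answer: 2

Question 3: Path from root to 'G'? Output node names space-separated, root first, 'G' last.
Walk down from root: A -> G

Answer: A G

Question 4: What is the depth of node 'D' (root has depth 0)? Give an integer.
Answer: 1

Derivation:
Path from root to D: A -> D
Depth = number of edges = 1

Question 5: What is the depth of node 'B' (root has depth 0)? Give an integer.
Answer: 1

Derivation:
Path from root to B: A -> B
Depth = number of edges = 1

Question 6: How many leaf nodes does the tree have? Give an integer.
Leaves (nodes with no children): B, D, E, F, G

Answer: 5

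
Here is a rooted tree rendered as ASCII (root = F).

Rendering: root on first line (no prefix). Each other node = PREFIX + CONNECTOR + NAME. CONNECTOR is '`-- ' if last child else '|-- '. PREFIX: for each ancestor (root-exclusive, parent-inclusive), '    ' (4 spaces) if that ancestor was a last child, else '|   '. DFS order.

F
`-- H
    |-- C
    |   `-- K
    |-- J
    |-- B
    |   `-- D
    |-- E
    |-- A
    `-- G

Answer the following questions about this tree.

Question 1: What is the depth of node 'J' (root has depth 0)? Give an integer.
Answer: 2

Derivation:
Path from root to J: F -> H -> J
Depth = number of edges = 2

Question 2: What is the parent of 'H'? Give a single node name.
Scan adjacency: H appears as child of F

Answer: F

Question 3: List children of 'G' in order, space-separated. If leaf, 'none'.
Node G's children (from adjacency): (leaf)

Answer: none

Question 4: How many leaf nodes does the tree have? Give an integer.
Answer: 6

Derivation:
Leaves (nodes with no children): A, D, E, G, J, K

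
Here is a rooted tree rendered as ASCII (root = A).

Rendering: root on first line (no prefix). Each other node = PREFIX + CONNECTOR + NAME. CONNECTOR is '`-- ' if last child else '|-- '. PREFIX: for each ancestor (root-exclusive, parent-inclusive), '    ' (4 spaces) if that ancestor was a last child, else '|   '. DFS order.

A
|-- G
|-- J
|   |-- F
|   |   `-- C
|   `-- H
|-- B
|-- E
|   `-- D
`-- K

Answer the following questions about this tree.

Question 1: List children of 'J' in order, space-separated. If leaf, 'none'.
Answer: F H

Derivation:
Node J's children (from adjacency): F, H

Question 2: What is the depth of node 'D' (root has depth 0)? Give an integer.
Answer: 2

Derivation:
Path from root to D: A -> E -> D
Depth = number of edges = 2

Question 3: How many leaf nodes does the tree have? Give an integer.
Leaves (nodes with no children): B, C, D, G, H, K

Answer: 6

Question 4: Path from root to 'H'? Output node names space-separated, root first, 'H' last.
Answer: A J H

Derivation:
Walk down from root: A -> J -> H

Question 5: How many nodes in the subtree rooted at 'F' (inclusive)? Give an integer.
Subtree rooted at F contains: C, F
Count = 2

Answer: 2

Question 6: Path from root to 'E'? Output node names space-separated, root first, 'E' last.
Answer: A E

Derivation:
Walk down from root: A -> E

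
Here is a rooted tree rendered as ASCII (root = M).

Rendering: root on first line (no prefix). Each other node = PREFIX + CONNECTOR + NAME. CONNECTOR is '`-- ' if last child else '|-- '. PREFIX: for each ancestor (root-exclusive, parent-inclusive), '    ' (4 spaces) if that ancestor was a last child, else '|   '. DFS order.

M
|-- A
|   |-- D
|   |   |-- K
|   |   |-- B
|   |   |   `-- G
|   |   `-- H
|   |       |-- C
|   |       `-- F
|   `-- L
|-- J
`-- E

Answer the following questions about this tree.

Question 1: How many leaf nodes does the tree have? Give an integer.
Leaves (nodes with no children): C, E, F, G, J, K, L

Answer: 7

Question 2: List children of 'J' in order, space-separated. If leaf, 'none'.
Node J's children (from adjacency): (leaf)

Answer: none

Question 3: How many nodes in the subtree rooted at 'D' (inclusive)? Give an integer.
Answer: 7

Derivation:
Subtree rooted at D contains: B, C, D, F, G, H, K
Count = 7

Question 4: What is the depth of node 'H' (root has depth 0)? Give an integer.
Answer: 3

Derivation:
Path from root to H: M -> A -> D -> H
Depth = number of edges = 3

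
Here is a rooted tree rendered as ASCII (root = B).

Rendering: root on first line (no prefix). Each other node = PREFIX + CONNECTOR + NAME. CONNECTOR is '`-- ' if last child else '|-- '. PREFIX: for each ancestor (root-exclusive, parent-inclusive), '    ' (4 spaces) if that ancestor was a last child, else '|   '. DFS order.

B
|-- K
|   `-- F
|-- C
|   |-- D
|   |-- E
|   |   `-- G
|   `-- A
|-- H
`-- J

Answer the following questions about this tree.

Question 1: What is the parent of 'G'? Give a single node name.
Scan adjacency: G appears as child of E

Answer: E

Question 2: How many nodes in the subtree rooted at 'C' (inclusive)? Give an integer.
Answer: 5

Derivation:
Subtree rooted at C contains: A, C, D, E, G
Count = 5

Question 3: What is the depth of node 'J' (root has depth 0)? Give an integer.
Path from root to J: B -> J
Depth = number of edges = 1

Answer: 1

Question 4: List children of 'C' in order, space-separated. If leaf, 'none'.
Node C's children (from adjacency): D, E, A

Answer: D E A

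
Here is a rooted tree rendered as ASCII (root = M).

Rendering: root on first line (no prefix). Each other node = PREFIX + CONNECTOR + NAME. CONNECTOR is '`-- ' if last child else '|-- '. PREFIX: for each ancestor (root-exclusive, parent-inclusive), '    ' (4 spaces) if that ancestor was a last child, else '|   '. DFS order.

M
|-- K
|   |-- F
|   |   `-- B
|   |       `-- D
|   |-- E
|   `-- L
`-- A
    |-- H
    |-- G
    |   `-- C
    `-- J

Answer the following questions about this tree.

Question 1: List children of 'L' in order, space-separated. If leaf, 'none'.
Answer: none

Derivation:
Node L's children (from adjacency): (leaf)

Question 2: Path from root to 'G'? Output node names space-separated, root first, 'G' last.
Walk down from root: M -> A -> G

Answer: M A G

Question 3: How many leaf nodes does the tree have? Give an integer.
Answer: 6

Derivation:
Leaves (nodes with no children): C, D, E, H, J, L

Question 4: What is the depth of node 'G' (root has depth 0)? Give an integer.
Answer: 2

Derivation:
Path from root to G: M -> A -> G
Depth = number of edges = 2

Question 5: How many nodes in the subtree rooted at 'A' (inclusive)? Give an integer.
Subtree rooted at A contains: A, C, G, H, J
Count = 5

Answer: 5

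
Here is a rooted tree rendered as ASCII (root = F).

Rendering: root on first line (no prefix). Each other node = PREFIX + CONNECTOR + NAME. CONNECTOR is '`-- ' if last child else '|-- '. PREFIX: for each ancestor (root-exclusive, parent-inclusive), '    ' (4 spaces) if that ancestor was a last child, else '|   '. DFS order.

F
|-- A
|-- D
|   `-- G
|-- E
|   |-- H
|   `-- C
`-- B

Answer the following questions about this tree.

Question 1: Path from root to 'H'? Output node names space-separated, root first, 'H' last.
Answer: F E H

Derivation:
Walk down from root: F -> E -> H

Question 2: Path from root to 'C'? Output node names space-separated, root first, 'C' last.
Answer: F E C

Derivation:
Walk down from root: F -> E -> C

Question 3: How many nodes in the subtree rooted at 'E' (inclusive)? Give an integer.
Subtree rooted at E contains: C, E, H
Count = 3

Answer: 3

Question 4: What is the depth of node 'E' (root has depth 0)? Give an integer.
Answer: 1

Derivation:
Path from root to E: F -> E
Depth = number of edges = 1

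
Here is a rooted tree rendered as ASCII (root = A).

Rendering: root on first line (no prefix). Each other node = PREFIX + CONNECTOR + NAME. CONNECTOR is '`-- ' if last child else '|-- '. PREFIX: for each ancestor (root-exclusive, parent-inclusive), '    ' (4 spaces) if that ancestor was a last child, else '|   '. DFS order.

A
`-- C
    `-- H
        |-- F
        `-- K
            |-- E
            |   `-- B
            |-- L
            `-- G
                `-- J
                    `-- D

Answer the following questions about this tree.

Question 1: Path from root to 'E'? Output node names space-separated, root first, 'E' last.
Answer: A C H K E

Derivation:
Walk down from root: A -> C -> H -> K -> E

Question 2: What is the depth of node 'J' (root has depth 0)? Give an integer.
Answer: 5

Derivation:
Path from root to J: A -> C -> H -> K -> G -> J
Depth = number of edges = 5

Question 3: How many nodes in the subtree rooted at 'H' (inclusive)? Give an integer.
Answer: 9

Derivation:
Subtree rooted at H contains: B, D, E, F, G, H, J, K, L
Count = 9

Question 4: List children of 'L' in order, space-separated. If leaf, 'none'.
Node L's children (from adjacency): (leaf)

Answer: none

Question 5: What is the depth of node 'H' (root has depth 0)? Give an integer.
Answer: 2

Derivation:
Path from root to H: A -> C -> H
Depth = number of edges = 2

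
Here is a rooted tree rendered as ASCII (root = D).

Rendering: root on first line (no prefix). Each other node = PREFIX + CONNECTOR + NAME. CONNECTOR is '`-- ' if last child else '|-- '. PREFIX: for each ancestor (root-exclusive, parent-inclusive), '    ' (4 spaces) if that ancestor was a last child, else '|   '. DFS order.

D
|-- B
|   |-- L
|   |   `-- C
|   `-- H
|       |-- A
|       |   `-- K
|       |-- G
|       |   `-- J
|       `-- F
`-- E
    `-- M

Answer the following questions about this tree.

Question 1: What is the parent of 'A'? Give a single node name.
Answer: H

Derivation:
Scan adjacency: A appears as child of H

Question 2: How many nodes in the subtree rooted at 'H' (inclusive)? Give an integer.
Answer: 6

Derivation:
Subtree rooted at H contains: A, F, G, H, J, K
Count = 6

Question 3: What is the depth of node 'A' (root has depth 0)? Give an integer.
Path from root to A: D -> B -> H -> A
Depth = number of edges = 3

Answer: 3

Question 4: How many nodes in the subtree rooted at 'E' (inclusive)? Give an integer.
Subtree rooted at E contains: E, M
Count = 2

Answer: 2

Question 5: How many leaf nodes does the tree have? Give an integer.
Leaves (nodes with no children): C, F, J, K, M

Answer: 5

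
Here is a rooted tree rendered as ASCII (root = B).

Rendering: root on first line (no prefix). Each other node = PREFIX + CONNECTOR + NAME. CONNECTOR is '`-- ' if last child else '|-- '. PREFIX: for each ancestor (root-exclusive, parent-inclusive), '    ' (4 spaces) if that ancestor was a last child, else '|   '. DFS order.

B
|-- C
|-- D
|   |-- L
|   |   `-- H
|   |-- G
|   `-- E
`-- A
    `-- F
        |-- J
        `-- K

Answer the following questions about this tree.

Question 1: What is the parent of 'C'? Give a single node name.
Scan adjacency: C appears as child of B

Answer: B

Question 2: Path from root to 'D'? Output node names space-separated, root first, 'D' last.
Answer: B D

Derivation:
Walk down from root: B -> D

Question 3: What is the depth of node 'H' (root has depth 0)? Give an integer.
Answer: 3

Derivation:
Path from root to H: B -> D -> L -> H
Depth = number of edges = 3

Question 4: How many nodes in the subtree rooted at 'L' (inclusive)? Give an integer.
Answer: 2

Derivation:
Subtree rooted at L contains: H, L
Count = 2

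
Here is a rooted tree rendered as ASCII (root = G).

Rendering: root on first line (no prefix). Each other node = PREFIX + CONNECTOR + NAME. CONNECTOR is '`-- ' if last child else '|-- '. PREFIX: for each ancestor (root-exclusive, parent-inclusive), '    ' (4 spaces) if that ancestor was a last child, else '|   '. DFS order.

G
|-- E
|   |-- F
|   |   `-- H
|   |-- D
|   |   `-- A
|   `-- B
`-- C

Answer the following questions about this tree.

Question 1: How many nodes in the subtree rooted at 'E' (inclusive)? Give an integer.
Answer: 6

Derivation:
Subtree rooted at E contains: A, B, D, E, F, H
Count = 6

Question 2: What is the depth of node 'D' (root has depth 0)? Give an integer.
Answer: 2

Derivation:
Path from root to D: G -> E -> D
Depth = number of edges = 2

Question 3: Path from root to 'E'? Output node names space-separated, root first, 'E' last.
Walk down from root: G -> E

Answer: G E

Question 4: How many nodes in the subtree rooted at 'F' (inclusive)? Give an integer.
Answer: 2

Derivation:
Subtree rooted at F contains: F, H
Count = 2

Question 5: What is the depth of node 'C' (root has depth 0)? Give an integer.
Answer: 1

Derivation:
Path from root to C: G -> C
Depth = number of edges = 1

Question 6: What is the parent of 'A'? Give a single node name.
Answer: D

Derivation:
Scan adjacency: A appears as child of D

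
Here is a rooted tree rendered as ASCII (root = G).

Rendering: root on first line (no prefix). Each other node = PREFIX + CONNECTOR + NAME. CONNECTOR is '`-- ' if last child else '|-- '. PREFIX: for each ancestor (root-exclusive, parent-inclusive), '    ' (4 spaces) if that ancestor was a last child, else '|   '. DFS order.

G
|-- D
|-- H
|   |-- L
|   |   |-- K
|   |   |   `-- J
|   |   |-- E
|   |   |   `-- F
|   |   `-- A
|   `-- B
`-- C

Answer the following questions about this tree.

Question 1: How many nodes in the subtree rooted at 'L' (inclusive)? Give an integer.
Subtree rooted at L contains: A, E, F, J, K, L
Count = 6

Answer: 6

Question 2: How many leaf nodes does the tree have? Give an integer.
Answer: 6

Derivation:
Leaves (nodes with no children): A, B, C, D, F, J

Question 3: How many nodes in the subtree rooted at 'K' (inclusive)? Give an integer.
Subtree rooted at K contains: J, K
Count = 2

Answer: 2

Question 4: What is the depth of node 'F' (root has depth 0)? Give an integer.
Path from root to F: G -> H -> L -> E -> F
Depth = number of edges = 4

Answer: 4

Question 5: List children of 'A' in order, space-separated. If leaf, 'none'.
Node A's children (from adjacency): (leaf)

Answer: none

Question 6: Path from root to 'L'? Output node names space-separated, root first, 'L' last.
Answer: G H L

Derivation:
Walk down from root: G -> H -> L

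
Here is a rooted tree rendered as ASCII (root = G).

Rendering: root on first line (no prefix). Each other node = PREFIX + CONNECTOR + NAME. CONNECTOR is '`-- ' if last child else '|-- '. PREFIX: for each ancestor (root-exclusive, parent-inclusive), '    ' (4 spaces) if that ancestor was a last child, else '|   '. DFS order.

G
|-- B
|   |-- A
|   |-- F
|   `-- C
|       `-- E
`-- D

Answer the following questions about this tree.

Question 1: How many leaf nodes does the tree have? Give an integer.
Leaves (nodes with no children): A, D, E, F

Answer: 4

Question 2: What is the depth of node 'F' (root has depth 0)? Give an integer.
Answer: 2

Derivation:
Path from root to F: G -> B -> F
Depth = number of edges = 2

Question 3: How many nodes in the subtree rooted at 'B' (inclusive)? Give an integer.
Answer: 5

Derivation:
Subtree rooted at B contains: A, B, C, E, F
Count = 5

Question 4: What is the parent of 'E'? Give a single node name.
Answer: C

Derivation:
Scan adjacency: E appears as child of C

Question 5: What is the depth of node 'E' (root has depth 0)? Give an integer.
Answer: 3

Derivation:
Path from root to E: G -> B -> C -> E
Depth = number of edges = 3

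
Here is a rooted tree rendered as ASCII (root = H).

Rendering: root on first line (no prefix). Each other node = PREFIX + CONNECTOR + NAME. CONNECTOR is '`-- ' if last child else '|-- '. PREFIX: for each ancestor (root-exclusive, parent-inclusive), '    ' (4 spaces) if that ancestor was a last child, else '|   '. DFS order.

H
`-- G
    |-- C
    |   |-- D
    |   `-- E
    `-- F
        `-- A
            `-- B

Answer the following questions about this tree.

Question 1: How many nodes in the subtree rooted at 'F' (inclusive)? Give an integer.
Subtree rooted at F contains: A, B, F
Count = 3

Answer: 3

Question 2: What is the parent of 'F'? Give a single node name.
Answer: G

Derivation:
Scan adjacency: F appears as child of G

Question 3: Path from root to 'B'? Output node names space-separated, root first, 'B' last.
Walk down from root: H -> G -> F -> A -> B

Answer: H G F A B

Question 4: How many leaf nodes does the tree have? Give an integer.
Leaves (nodes with no children): B, D, E

Answer: 3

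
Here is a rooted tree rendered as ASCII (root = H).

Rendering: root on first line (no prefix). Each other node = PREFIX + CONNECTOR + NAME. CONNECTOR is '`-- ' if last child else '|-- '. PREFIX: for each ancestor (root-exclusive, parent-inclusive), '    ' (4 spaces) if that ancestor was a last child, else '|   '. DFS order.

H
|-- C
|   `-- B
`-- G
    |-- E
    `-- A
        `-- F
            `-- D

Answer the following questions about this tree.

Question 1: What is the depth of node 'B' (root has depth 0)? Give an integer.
Path from root to B: H -> C -> B
Depth = number of edges = 2

Answer: 2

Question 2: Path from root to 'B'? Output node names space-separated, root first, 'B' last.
Walk down from root: H -> C -> B

Answer: H C B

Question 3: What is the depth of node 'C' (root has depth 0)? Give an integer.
Path from root to C: H -> C
Depth = number of edges = 1

Answer: 1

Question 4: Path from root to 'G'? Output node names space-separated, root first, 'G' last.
Answer: H G

Derivation:
Walk down from root: H -> G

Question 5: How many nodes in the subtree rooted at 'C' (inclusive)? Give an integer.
Answer: 2

Derivation:
Subtree rooted at C contains: B, C
Count = 2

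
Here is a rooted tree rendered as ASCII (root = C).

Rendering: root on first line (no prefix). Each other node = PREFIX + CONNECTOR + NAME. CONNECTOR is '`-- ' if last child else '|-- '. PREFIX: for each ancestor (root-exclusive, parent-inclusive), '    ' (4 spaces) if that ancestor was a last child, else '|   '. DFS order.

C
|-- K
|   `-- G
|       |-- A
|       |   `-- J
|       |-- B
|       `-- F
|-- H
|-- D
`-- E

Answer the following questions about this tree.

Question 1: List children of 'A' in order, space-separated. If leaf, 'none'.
Node A's children (from adjacency): J

Answer: J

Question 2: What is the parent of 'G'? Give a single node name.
Answer: K

Derivation:
Scan adjacency: G appears as child of K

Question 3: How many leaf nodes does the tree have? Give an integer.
Answer: 6

Derivation:
Leaves (nodes with no children): B, D, E, F, H, J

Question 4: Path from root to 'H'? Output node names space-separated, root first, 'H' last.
Answer: C H

Derivation:
Walk down from root: C -> H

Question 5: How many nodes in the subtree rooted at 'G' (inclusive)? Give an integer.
Subtree rooted at G contains: A, B, F, G, J
Count = 5

Answer: 5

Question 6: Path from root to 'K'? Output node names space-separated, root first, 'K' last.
Answer: C K

Derivation:
Walk down from root: C -> K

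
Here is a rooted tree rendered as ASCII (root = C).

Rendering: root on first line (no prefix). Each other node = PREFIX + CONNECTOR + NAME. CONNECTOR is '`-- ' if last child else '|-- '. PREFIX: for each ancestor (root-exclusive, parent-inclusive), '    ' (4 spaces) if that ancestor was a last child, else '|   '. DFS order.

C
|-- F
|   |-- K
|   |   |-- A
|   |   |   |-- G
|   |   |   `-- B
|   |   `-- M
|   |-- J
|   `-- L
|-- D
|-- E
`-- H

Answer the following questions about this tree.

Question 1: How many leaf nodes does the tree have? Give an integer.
Answer: 8

Derivation:
Leaves (nodes with no children): B, D, E, G, H, J, L, M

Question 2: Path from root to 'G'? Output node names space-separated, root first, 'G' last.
Answer: C F K A G

Derivation:
Walk down from root: C -> F -> K -> A -> G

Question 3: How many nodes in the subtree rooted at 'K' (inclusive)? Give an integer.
Answer: 5

Derivation:
Subtree rooted at K contains: A, B, G, K, M
Count = 5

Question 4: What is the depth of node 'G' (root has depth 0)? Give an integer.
Answer: 4

Derivation:
Path from root to G: C -> F -> K -> A -> G
Depth = number of edges = 4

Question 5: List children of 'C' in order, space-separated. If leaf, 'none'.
Answer: F D E H

Derivation:
Node C's children (from adjacency): F, D, E, H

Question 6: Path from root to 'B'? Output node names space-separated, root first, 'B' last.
Answer: C F K A B

Derivation:
Walk down from root: C -> F -> K -> A -> B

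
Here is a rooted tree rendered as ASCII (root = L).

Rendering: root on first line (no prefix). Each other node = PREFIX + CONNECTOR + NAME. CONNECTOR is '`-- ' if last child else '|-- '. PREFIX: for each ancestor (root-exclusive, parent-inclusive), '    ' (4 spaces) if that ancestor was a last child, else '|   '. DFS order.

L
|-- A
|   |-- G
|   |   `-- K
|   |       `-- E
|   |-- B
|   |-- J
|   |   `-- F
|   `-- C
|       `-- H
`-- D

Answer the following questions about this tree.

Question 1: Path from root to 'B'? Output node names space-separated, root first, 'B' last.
Answer: L A B

Derivation:
Walk down from root: L -> A -> B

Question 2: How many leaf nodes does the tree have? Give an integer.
Leaves (nodes with no children): B, D, E, F, H

Answer: 5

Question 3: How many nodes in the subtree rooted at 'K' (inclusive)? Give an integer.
Subtree rooted at K contains: E, K
Count = 2

Answer: 2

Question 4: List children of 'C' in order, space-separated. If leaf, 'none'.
Node C's children (from adjacency): H

Answer: H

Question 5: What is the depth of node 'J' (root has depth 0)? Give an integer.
Answer: 2

Derivation:
Path from root to J: L -> A -> J
Depth = number of edges = 2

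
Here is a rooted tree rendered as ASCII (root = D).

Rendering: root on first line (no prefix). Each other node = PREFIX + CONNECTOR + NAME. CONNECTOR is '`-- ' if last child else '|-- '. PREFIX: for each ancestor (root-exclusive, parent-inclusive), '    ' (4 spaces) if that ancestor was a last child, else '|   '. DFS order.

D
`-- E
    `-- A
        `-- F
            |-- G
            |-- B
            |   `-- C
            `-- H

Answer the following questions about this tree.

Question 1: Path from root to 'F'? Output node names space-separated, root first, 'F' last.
Walk down from root: D -> E -> A -> F

Answer: D E A F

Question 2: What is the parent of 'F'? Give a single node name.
Answer: A

Derivation:
Scan adjacency: F appears as child of A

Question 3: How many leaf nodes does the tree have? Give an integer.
Answer: 3

Derivation:
Leaves (nodes with no children): C, G, H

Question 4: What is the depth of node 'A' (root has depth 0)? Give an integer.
Answer: 2

Derivation:
Path from root to A: D -> E -> A
Depth = number of edges = 2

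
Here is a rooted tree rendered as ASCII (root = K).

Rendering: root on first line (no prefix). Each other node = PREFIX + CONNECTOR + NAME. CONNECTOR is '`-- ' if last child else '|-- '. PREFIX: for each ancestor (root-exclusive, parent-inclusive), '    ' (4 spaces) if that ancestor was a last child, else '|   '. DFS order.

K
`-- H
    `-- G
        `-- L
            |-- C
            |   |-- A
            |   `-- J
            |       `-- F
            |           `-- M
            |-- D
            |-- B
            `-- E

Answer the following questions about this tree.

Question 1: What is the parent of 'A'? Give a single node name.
Scan adjacency: A appears as child of C

Answer: C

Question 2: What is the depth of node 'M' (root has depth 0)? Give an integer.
Answer: 7

Derivation:
Path from root to M: K -> H -> G -> L -> C -> J -> F -> M
Depth = number of edges = 7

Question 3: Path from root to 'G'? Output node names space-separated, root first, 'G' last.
Walk down from root: K -> H -> G

Answer: K H G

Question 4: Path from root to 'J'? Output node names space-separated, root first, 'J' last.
Answer: K H G L C J

Derivation:
Walk down from root: K -> H -> G -> L -> C -> J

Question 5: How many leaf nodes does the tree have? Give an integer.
Leaves (nodes with no children): A, B, D, E, M

Answer: 5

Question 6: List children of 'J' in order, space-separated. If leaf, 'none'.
Answer: F

Derivation:
Node J's children (from adjacency): F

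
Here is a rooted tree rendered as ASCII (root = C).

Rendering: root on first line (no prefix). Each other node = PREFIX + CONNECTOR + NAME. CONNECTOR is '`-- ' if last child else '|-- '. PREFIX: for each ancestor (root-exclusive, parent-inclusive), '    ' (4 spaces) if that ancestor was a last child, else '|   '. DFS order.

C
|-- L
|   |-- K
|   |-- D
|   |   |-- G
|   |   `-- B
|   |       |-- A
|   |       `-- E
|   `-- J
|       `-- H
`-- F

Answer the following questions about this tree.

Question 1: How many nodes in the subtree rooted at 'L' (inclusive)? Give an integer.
Answer: 9

Derivation:
Subtree rooted at L contains: A, B, D, E, G, H, J, K, L
Count = 9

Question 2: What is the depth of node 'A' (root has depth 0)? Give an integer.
Path from root to A: C -> L -> D -> B -> A
Depth = number of edges = 4

Answer: 4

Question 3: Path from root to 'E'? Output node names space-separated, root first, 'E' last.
Answer: C L D B E

Derivation:
Walk down from root: C -> L -> D -> B -> E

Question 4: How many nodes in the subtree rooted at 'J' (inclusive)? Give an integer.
Answer: 2

Derivation:
Subtree rooted at J contains: H, J
Count = 2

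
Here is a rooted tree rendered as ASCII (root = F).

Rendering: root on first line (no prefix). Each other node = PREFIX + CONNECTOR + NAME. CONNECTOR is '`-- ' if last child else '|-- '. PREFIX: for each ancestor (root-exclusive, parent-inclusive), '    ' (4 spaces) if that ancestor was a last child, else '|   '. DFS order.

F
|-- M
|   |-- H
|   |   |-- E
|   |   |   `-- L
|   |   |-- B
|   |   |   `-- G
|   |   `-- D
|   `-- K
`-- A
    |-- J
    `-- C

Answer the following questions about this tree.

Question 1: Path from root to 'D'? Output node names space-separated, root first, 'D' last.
Answer: F M H D

Derivation:
Walk down from root: F -> M -> H -> D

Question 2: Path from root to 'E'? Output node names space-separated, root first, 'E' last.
Answer: F M H E

Derivation:
Walk down from root: F -> M -> H -> E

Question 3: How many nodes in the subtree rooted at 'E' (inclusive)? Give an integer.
Answer: 2

Derivation:
Subtree rooted at E contains: E, L
Count = 2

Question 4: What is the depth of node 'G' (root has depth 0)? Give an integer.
Answer: 4

Derivation:
Path from root to G: F -> M -> H -> B -> G
Depth = number of edges = 4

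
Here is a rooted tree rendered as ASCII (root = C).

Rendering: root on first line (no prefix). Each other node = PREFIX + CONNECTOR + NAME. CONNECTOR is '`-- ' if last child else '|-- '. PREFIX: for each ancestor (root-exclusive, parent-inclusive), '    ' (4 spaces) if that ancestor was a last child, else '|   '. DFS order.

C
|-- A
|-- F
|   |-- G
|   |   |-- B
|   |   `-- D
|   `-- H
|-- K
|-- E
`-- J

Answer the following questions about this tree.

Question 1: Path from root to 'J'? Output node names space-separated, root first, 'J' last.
Walk down from root: C -> J

Answer: C J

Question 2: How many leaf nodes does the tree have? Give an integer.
Leaves (nodes with no children): A, B, D, E, H, J, K

Answer: 7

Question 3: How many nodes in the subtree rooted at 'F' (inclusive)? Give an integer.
Subtree rooted at F contains: B, D, F, G, H
Count = 5

Answer: 5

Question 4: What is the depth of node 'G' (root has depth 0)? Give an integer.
Answer: 2

Derivation:
Path from root to G: C -> F -> G
Depth = number of edges = 2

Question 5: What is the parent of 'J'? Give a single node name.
Scan adjacency: J appears as child of C

Answer: C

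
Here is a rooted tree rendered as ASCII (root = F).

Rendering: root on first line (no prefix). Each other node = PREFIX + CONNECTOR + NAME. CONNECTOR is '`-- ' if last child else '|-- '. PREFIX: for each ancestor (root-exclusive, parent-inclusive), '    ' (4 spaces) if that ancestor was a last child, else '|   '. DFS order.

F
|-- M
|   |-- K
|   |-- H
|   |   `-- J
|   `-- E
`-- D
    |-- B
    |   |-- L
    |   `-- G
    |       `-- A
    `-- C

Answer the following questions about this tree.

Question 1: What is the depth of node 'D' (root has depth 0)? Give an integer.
Path from root to D: F -> D
Depth = number of edges = 1

Answer: 1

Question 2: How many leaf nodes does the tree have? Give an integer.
Answer: 6

Derivation:
Leaves (nodes with no children): A, C, E, J, K, L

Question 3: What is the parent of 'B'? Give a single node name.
Answer: D

Derivation:
Scan adjacency: B appears as child of D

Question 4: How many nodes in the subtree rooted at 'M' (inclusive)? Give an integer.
Answer: 5

Derivation:
Subtree rooted at M contains: E, H, J, K, M
Count = 5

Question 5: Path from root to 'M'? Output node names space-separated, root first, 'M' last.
Walk down from root: F -> M

Answer: F M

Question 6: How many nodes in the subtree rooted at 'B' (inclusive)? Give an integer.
Answer: 4

Derivation:
Subtree rooted at B contains: A, B, G, L
Count = 4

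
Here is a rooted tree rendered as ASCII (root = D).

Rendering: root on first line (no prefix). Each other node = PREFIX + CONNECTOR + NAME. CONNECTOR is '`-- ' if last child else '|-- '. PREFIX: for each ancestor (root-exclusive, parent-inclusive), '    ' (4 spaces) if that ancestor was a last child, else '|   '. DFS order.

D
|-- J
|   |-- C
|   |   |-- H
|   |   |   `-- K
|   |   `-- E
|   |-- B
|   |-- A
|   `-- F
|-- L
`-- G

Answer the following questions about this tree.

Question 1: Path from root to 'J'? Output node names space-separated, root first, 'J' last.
Walk down from root: D -> J

Answer: D J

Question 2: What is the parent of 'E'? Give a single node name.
Scan adjacency: E appears as child of C

Answer: C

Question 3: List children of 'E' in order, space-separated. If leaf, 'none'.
Node E's children (from adjacency): (leaf)

Answer: none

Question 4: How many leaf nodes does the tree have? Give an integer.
Answer: 7

Derivation:
Leaves (nodes with no children): A, B, E, F, G, K, L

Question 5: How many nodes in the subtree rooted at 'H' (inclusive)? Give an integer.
Subtree rooted at H contains: H, K
Count = 2

Answer: 2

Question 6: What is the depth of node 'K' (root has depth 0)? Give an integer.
Path from root to K: D -> J -> C -> H -> K
Depth = number of edges = 4

Answer: 4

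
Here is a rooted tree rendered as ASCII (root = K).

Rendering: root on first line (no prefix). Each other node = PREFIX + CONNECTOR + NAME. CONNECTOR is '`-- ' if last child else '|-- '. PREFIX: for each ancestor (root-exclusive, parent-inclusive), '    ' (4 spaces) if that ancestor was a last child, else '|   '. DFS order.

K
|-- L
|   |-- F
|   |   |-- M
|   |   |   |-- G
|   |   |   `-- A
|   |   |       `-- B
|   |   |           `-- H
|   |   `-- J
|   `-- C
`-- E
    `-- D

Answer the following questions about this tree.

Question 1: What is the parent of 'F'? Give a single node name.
Answer: L

Derivation:
Scan adjacency: F appears as child of L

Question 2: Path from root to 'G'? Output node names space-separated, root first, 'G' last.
Walk down from root: K -> L -> F -> M -> G

Answer: K L F M G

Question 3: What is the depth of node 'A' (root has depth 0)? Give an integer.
Answer: 4

Derivation:
Path from root to A: K -> L -> F -> M -> A
Depth = number of edges = 4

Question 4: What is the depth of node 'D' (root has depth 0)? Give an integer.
Path from root to D: K -> E -> D
Depth = number of edges = 2

Answer: 2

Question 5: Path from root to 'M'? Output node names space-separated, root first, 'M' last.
Walk down from root: K -> L -> F -> M

Answer: K L F M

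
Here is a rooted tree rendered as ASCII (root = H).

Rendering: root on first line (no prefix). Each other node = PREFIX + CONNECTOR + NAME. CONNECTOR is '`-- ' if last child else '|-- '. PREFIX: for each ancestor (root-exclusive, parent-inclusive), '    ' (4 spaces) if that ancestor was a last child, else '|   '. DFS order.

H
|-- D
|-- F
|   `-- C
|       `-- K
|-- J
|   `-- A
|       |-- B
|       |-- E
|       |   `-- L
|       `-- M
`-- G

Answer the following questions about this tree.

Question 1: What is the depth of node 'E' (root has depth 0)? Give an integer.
Answer: 3

Derivation:
Path from root to E: H -> J -> A -> E
Depth = number of edges = 3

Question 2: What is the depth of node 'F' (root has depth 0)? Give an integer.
Path from root to F: H -> F
Depth = number of edges = 1

Answer: 1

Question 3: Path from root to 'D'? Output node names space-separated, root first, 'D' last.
Walk down from root: H -> D

Answer: H D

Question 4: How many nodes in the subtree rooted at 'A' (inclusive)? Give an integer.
Subtree rooted at A contains: A, B, E, L, M
Count = 5

Answer: 5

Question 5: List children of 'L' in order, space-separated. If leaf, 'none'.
Answer: none

Derivation:
Node L's children (from adjacency): (leaf)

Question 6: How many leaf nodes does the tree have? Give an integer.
Leaves (nodes with no children): B, D, G, K, L, M

Answer: 6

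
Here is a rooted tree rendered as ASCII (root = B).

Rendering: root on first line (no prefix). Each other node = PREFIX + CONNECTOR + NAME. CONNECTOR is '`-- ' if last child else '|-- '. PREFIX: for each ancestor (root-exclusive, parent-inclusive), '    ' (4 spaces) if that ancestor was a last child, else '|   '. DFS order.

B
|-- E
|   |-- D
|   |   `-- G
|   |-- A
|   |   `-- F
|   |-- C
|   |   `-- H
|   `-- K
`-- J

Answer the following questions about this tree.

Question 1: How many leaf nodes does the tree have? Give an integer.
Answer: 5

Derivation:
Leaves (nodes with no children): F, G, H, J, K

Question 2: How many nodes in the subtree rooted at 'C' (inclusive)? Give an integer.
Subtree rooted at C contains: C, H
Count = 2

Answer: 2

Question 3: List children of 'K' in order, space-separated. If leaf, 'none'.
Node K's children (from adjacency): (leaf)

Answer: none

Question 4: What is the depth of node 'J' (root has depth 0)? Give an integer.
Answer: 1

Derivation:
Path from root to J: B -> J
Depth = number of edges = 1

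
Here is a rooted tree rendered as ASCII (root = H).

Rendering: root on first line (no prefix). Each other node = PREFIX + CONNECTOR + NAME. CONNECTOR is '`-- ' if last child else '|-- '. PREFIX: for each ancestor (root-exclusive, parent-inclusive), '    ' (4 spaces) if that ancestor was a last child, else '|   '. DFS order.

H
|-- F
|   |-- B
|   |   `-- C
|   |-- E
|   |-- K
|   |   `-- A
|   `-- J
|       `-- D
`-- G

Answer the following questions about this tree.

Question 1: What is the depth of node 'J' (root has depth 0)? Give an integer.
Path from root to J: H -> F -> J
Depth = number of edges = 2

Answer: 2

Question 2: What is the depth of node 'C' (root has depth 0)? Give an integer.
Path from root to C: H -> F -> B -> C
Depth = number of edges = 3

Answer: 3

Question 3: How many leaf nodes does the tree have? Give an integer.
Answer: 5

Derivation:
Leaves (nodes with no children): A, C, D, E, G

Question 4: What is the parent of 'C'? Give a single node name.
Answer: B

Derivation:
Scan adjacency: C appears as child of B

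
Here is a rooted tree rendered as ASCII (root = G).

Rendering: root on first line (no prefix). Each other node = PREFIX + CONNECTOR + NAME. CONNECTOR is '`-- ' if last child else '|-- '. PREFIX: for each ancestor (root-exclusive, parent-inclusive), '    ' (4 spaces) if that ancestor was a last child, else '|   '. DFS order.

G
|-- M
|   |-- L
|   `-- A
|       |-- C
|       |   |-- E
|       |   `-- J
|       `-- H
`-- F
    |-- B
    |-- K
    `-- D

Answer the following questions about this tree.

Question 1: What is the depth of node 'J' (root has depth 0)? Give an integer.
Answer: 4

Derivation:
Path from root to J: G -> M -> A -> C -> J
Depth = number of edges = 4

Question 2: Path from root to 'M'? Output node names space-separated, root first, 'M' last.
Walk down from root: G -> M

Answer: G M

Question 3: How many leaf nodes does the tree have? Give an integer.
Answer: 7

Derivation:
Leaves (nodes with no children): B, D, E, H, J, K, L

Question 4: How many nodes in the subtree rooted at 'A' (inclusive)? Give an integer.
Answer: 5

Derivation:
Subtree rooted at A contains: A, C, E, H, J
Count = 5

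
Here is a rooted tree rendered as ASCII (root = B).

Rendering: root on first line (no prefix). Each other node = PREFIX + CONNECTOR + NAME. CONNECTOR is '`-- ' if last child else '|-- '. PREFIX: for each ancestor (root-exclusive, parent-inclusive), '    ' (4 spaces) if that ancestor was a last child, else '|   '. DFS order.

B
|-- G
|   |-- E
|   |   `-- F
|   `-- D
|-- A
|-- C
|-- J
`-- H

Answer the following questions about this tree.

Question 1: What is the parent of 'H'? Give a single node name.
Scan adjacency: H appears as child of B

Answer: B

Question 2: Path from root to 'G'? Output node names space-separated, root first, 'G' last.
Walk down from root: B -> G

Answer: B G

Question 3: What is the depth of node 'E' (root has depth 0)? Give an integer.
Path from root to E: B -> G -> E
Depth = number of edges = 2

Answer: 2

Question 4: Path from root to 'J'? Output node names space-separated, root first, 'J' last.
Answer: B J

Derivation:
Walk down from root: B -> J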